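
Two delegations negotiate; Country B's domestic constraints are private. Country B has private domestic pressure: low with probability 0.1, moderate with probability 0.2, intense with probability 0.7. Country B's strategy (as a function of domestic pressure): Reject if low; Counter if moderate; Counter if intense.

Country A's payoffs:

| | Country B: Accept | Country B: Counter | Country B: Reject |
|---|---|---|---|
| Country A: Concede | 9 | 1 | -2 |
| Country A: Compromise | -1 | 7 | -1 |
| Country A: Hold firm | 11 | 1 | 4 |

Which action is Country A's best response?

Compromise

Compute Country A's expected payoff for each action, taking the expectation over Country B's type.
E[Concede] = 0.1·(-2) + 0.2·(1) + 0.7·(1) = 0.7
E[Compromise] = 0.1·(-1) + 0.2·(7) + 0.7·(7) = 6.2
E[Hold firm] = 0.1·(4) + 0.2·(1) + 0.7·(1) = 1.3
Best response: Compromise (6.2 is the largest).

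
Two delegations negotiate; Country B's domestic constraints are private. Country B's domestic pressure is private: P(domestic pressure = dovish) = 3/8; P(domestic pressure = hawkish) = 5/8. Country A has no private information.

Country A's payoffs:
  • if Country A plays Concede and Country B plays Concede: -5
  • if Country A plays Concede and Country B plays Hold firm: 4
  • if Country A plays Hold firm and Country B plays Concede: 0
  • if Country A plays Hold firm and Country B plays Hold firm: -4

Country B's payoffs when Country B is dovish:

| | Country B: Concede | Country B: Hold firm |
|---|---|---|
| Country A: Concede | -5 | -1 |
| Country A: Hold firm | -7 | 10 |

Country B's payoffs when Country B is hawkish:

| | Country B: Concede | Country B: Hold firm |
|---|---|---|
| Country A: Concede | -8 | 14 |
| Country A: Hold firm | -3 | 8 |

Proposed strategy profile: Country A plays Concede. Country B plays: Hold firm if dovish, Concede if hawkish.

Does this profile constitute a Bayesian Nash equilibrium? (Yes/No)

Country A plays Concede: E[Concede] = 3/8·(4) + 5/8·(-5) = -13/8; E[Hold firm] = -3/2. Not best-responding. ✗
Country B (domestic pressure dovish), facing Concede: Concede gives -5, Hold firm gives -1. Proposed Hold firm is best. ✓
Country B (domestic pressure hawkish), facing Concede: Concede gives -8, Hold firm gives 14. Proposed Concede is not best — profitable deviation exists. ✗

No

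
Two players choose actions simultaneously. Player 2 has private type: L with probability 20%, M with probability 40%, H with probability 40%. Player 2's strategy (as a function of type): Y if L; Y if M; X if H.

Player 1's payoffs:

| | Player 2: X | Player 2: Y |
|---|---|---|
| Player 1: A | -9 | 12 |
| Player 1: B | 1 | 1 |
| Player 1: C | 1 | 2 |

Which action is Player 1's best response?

E[A] = 0.2·(12) + 0.4·(12) + 0.4·(-9) = 3.6
E[B] = 0.2·(1) + 0.4·(1) + 0.4·(1) = 1
E[C] = 0.2·(2) + 0.4·(2) + 0.4·(1) = 1.6
Best response: A (3.6 is the largest).

A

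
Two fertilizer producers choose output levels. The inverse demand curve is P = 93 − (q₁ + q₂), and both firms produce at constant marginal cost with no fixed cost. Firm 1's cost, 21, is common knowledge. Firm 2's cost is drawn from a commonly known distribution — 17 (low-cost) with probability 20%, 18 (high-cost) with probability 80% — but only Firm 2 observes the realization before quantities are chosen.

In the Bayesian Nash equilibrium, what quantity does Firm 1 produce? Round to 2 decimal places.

22.93

Firm 2 with cost c maximizes (93 − (q₁+q₂) − c)·q₂, giving q₂(c) = (93 − c − q₁)/2.
E[c₂] = 0.2·17 + 0.8·18 = 17.8
Firm 1's FOC against E[q₂] yields q₁ = (93 − 2·21 + E[c₂])/3 = (93 − 42 + 17.8)/3 = 22.9333.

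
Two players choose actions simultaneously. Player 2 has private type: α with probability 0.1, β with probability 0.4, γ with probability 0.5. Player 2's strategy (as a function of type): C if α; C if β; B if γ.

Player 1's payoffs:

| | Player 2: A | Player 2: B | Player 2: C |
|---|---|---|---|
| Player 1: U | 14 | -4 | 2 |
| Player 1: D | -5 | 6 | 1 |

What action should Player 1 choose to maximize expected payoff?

E[U] = 0.1·(2) + 0.4·(2) + 0.5·(-4) = -1
E[D] = 0.1·(1) + 0.4·(1) + 0.5·(6) = 3.5
Best response: D (3.5 is the largest).

D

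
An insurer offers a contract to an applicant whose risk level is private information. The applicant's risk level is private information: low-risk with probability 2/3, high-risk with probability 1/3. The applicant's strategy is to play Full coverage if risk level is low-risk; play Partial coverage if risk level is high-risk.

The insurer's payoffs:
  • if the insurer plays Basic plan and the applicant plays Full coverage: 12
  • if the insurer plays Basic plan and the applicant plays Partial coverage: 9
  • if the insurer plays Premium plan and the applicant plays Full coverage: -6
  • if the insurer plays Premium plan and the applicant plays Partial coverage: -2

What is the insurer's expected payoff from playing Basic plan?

E[Basic plan] = 2/3·12 + 1/3·9 = 8 + 3 = 11

11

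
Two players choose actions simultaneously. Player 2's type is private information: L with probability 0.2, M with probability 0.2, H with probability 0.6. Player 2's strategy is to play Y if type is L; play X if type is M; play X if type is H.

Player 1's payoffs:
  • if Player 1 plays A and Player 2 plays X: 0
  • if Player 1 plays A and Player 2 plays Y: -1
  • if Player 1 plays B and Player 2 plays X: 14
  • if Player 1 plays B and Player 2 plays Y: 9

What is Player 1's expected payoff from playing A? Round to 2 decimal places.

-0.20

E[A] = 0.2·(-1) + 0.2·0 + 0.6·0 = (-0.2) + 0 + 0 = -0.2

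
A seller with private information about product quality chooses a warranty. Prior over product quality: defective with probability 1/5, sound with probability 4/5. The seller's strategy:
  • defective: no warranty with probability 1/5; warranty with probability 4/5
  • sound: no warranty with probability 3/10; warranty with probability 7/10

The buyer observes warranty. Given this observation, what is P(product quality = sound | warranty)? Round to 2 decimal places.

0.78

Apply Bayes' rule using the sender's strategy as the likelihood.
P(warranty) = (1/5)·(4/5) + (4/5)·(7/10) = 18/25
P(sound | warranty) = ((4/5)·(7/10)) / (18/25) = (14/25) / (18/25) = 7/9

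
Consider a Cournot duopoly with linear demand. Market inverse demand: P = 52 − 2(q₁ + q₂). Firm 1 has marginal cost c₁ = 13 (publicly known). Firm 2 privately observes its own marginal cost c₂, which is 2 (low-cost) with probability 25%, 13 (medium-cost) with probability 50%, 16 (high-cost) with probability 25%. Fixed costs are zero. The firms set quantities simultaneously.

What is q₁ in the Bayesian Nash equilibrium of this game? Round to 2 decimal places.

Firm 2 with cost c maximizes (52 − 2(q₁+q₂) − c)·q₂, giving q₂(c) = (52 − c − 2q₁)/4.
E[c₂] = 0.25·2 + 0.5·13 + 0.25·16 = 11
Firm 1's FOC against E[q₂] yields q₁ = (52 − 2·13 + E[c₂])/6 = (52 − 26 + 11)/6 = 6.16667.

6.17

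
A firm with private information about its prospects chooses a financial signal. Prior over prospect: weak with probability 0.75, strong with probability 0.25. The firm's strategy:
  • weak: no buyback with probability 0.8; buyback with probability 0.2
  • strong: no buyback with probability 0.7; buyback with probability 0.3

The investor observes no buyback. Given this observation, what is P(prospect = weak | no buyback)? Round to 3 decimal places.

P(no buyback) = 0.75·0.8 + 0.25·0.7 = 0.775
P(weak | no buyback) = (0.75·0.8) / 0.775 = 0.6 / 0.775 = 0.774194

0.774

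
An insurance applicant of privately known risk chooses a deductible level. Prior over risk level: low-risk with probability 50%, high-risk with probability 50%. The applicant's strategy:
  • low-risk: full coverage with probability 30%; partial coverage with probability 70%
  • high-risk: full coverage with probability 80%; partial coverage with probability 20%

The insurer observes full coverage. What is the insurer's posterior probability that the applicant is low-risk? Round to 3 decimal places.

Apply Bayes' rule using the sender's strategy as the likelihood.
P(full coverage) = 0.5·0.3 + 0.5·0.8 = 0.55
P(low-risk | full coverage) = (0.5·0.3) / 0.55 = 0.15 / 0.55 = 0.272727

0.273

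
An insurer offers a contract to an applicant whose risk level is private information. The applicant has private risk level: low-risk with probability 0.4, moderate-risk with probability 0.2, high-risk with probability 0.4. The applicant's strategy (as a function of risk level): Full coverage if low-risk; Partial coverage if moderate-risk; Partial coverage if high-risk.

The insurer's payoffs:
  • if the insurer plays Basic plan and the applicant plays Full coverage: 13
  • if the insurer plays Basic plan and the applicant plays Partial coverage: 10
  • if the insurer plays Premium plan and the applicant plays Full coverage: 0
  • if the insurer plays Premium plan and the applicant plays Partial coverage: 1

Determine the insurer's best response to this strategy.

E[Basic plan] = 0.4·(13) + 0.2·(10) + 0.4·(10) = 11.2
E[Premium plan] = 0.4·(0) + 0.2·(1) + 0.4·(1) = 0.6
Best response: Basic plan (11.2 is the largest).

Basic plan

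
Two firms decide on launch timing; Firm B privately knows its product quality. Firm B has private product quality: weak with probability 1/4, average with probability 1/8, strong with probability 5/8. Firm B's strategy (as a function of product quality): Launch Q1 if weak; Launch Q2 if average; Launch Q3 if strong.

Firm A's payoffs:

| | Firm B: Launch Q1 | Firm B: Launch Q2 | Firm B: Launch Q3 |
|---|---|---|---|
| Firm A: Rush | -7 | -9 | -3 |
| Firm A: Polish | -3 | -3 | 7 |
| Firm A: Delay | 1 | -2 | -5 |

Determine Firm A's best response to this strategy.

Polish

E[Rush] = 1/4·(-7) + 1/8·(-9) + 5/8·(-3) = -19/4
E[Polish] = 1/4·(-3) + 1/8·(-3) + 5/8·(7) = 13/4
E[Delay] = 1/4·(1) + 1/8·(-2) + 5/8·(-5) = -25/8
Best response: Polish (13/4 is the largest).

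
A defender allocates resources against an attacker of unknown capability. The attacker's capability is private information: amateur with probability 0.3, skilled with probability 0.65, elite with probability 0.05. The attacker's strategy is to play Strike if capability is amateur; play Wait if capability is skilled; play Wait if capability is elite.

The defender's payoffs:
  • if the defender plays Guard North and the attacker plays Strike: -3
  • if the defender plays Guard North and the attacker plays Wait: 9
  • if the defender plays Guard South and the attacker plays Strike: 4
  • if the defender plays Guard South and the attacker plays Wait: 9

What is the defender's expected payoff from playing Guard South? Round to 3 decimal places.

E[Guard South] = 0.3·4 + 0.65·9 + 0.05·9 = 1.2 + 5.85 + 0.45 = 7.5

7.500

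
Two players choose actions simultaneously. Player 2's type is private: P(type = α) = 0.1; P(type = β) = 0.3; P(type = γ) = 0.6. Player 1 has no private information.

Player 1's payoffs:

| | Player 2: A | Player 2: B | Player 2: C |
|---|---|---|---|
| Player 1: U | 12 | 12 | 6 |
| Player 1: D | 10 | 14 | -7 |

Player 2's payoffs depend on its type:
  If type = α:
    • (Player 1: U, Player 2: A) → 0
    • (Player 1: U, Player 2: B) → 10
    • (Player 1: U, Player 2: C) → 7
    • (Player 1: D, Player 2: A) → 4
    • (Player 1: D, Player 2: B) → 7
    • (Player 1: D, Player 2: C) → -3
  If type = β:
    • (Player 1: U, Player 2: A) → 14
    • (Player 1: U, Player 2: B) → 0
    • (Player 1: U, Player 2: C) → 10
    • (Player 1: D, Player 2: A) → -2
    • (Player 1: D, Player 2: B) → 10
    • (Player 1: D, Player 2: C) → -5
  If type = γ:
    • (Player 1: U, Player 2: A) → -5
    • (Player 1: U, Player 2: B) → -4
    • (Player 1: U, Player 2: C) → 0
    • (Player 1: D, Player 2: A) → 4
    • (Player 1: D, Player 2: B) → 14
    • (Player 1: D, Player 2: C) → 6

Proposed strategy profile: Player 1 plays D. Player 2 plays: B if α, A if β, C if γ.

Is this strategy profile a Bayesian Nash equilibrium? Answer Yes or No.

No

Player 1 plays D: E[D] = 0.1·(14) + 0.3·(10) + 0.6·(-7) = 0.2; E[U] = 8.4. Not best-responding. ✗
Player 2 (type α), facing D: A gives 4, B gives 7, C gives -3. Proposed B is best. ✓
Player 2 (type β), facing D: A gives -2, B gives 10, C gives -5. Proposed A is not best — profitable deviation exists. ✗
Player 2 (type γ), facing D: A gives 4, B gives 14, C gives 6. Proposed C is not best — profitable deviation exists. ✗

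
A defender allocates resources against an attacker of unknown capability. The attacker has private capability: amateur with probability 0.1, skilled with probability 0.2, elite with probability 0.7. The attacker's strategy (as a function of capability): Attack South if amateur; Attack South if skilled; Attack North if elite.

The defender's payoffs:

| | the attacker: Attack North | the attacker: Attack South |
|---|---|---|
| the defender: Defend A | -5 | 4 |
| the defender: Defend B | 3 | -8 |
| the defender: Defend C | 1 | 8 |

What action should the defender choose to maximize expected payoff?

Defend C

Compute the defender's expected payoff for each action, taking the expectation over the attacker's type.
E[Defend A] = 0.1·(4) + 0.2·(4) + 0.7·(-5) = -2.3
E[Defend B] = 0.1·(-8) + 0.2·(-8) + 0.7·(3) = -0.3
E[Defend C] = 0.1·(8) + 0.2·(8) + 0.7·(1) = 3.1
Best response: Defend C (3.1 is the largest).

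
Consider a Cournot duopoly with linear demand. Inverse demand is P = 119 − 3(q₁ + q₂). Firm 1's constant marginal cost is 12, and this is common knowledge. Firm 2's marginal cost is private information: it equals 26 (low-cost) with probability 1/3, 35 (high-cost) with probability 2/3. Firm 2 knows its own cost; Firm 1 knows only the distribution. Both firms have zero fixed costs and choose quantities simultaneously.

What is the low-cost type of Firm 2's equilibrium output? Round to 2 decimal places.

8.44

Type-c best response for Firm 2: q₂(c) = (119 − c)/6 − q₁/2.
Firm 1 maximizes expected profit; its first-order condition is 119 − 6q₁ − 3E[q₂] − 12 = 0.
Substituting E[q₂] and solving: E[c₂] = 32, so q₁ = (119 − 2·12 + 32)/9 = 14.1111.
q₂(low-cost) = (119 − 26 − 3·14.1111)/6 = 8.44444.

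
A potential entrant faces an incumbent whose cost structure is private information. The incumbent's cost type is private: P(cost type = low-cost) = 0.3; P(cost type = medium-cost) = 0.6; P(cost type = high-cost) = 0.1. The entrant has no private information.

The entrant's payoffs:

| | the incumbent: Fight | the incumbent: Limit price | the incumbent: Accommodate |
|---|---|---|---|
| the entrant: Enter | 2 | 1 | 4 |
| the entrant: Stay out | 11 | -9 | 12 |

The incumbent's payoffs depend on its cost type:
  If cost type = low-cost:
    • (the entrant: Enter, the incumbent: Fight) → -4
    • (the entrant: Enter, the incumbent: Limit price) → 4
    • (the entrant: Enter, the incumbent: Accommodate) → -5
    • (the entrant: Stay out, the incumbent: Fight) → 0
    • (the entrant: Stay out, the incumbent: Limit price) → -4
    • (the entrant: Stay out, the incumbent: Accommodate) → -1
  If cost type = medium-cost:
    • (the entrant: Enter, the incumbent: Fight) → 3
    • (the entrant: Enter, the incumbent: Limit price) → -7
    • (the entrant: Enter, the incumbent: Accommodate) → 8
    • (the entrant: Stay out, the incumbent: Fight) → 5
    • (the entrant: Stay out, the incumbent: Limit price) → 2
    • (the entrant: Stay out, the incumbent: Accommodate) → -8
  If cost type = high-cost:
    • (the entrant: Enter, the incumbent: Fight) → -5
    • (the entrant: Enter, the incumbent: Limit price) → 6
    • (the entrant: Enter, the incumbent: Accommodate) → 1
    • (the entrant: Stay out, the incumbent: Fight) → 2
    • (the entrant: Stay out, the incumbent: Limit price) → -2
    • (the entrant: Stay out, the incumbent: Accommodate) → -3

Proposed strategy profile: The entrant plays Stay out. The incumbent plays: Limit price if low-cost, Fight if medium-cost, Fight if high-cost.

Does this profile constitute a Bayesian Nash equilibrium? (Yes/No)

The entrant plays Stay out: E[Stay out] = 0.3·(-9) + 0.6·(11) + 0.1·(11) = 5; E[Enter] = 1.7. Best-responding. ✓
The incumbent (cost type low-cost), facing Stay out: Fight gives 0, Limit price gives -4, Accommodate gives -1. Proposed Limit price is not best — profitable deviation exists. ✗
The incumbent (cost type medium-cost), facing Stay out: Fight gives 5, Limit price gives 2, Accommodate gives -8. Proposed Fight is best. ✓
The incumbent (cost type high-cost), facing Stay out: Fight gives 2, Limit price gives -2, Accommodate gives -3. Proposed Fight is best. ✓

No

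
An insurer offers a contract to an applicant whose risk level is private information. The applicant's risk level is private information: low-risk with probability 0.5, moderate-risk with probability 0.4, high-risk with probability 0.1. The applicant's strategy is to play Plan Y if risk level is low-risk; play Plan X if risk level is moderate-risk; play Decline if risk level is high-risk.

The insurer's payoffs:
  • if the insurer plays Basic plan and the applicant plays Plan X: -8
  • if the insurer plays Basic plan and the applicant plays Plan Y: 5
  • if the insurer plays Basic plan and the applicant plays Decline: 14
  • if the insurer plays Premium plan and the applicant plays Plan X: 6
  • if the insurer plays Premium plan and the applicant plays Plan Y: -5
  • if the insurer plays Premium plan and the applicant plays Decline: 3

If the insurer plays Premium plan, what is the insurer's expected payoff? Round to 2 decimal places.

0.20

Take the expectation over the applicant's risk level, weighting each type's action by its prior probability.
E[Premium plan] = 0.5·(-5) + 0.4·6 + 0.1·3 = (-2.5) + 2.4 + 0.3 = 0.2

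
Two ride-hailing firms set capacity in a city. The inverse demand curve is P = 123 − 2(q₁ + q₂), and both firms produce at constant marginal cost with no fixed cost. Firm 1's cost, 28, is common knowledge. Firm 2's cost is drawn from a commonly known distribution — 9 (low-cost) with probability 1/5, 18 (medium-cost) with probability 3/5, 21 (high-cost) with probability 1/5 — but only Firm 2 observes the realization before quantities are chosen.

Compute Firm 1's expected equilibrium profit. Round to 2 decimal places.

390.14

Type-c best response for Firm 2: q₂(c) = (123 − c)/4 − q₁/2.
Firm 1 maximizes expected profit; its first-order condition is 123 − 4q₁ − 2E[q₂] − 28 = 0.
Substituting E[q₂] and solving: E[c₂] = 16.8, so q₁ = (123 − 2·28 + 16.8)/6 = 13.9667.
E[P] = 123 − 2·(q₁ + E[q₂]) = 55.9333; Firm 1's expected profit = (E[P] − 28)·q₁ = (55.9333 − 28)·13.9667 = 390.136.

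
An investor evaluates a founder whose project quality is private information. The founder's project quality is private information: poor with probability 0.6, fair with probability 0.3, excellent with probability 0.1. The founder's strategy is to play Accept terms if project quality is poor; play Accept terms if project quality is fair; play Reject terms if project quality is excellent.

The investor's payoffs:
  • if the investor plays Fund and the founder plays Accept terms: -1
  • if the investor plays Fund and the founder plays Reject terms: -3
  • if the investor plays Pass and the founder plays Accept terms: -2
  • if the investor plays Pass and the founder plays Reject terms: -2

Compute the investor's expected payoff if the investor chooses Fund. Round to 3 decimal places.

-1.200

E[Fund] = 0.6·(-1) + 0.3·(-1) + 0.1·(-3) = (-0.6) + (-0.3) + (-0.3) = -1.2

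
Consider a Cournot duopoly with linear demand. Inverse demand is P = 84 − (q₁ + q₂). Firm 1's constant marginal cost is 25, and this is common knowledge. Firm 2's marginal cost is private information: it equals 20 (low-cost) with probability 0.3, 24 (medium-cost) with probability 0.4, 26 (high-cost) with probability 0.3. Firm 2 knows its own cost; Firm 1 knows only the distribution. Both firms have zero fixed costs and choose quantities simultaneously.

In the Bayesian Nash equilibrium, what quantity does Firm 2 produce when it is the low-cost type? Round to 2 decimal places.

22.43

Firm 2 with cost c maximizes (84 − (q₁+q₂) − c)·q₂, giving q₂(c) = (84 − c − q₁)/2.
E[c₂] = 0.3·20 + 0.4·24 + 0.3·26 = 23.4
Firm 1's FOC against E[q₂] yields q₁ = (84 − 2·25 + E[c₂])/3 = (84 − 50 + 23.4)/3 = 19.1333.
q₂(low-cost) = (84 − 20 − 19.1333)/2 = 22.4333.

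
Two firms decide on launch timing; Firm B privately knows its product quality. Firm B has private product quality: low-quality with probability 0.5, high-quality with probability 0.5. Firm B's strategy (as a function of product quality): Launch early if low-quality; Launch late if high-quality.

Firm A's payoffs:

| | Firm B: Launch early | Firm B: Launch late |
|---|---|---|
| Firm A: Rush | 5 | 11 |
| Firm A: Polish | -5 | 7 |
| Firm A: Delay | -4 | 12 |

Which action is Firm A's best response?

Rush

Compute Firm A's expected payoff for each action, taking the expectation over Firm B's type.
E[Rush] = 0.5·(5) + 0.5·(11) = 8
E[Polish] = 0.5·(-5) + 0.5·(7) = 1
E[Delay] = 0.5·(-4) + 0.5·(12) = 4
Best response: Rush (8 is the largest).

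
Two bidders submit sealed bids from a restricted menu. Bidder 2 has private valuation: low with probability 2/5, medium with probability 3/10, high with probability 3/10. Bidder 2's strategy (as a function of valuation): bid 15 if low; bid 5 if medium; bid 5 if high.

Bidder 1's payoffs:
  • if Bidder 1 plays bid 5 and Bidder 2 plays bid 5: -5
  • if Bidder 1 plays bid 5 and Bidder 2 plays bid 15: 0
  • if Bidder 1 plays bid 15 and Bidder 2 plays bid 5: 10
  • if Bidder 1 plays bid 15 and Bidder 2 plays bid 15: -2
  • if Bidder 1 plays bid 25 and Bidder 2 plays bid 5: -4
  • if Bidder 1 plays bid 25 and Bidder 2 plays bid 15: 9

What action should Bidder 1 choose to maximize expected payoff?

bid 15

E[bid 5] = 2/5·(0) + 3/10·(-5) + 3/10·(-5) = -3
E[bid 15] = 2/5·(-2) + 3/10·(10) + 3/10·(10) = 26/5
E[bid 25] = 2/5·(9) + 3/10·(-4) + 3/10·(-4) = 6/5
Best response: bid 15 (26/5 is the largest).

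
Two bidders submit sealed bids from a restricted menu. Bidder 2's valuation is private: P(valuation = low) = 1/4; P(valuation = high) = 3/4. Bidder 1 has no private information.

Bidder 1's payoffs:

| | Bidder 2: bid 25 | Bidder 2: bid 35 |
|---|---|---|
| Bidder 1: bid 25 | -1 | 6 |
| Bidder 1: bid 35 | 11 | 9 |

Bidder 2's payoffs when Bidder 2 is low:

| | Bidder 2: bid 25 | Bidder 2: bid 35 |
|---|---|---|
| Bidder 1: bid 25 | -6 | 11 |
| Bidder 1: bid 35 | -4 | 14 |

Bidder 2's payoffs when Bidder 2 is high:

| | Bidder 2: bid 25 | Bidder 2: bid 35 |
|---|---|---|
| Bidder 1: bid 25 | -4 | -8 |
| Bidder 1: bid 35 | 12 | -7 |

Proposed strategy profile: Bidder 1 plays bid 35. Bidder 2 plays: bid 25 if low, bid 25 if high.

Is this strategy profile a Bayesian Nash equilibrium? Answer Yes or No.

No

Bidder 1 plays bid 35: E[bid 35] = 1/4·(11) + 3/4·(11) = 11; E[bid 25] = -1. Best-responding. ✓
Bidder 2 (valuation low), facing bid 35: bid 25 gives -4, bid 35 gives 14. Proposed bid 25 is not best — profitable deviation exists. ✗
Bidder 2 (valuation high), facing bid 35: bid 25 gives 12, bid 35 gives -7. Proposed bid 25 is best. ✓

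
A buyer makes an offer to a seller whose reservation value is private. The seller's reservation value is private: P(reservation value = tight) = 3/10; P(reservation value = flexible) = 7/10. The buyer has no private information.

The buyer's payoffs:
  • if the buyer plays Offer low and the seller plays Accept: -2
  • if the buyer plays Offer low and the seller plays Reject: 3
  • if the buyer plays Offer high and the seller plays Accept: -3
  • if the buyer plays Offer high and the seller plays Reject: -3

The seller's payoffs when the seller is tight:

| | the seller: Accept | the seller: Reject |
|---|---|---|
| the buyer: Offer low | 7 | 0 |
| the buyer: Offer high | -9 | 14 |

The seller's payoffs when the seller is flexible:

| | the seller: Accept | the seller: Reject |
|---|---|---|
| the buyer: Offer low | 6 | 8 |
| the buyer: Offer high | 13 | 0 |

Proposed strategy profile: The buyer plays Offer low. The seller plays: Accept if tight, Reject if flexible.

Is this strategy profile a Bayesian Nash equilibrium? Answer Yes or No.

Yes

The buyer plays Offer low: E[Offer low] = 3/10·(-2) + 7/10·(3) = 3/2; E[Offer high] = -3. Best-responding. ✓
The seller (reservation value tight), facing Offer low: Accept gives 7, Reject gives 0. Proposed Accept is best. ✓
The seller (reservation value flexible), facing Offer low: Accept gives 6, Reject gives 8. Proposed Reject is best. ✓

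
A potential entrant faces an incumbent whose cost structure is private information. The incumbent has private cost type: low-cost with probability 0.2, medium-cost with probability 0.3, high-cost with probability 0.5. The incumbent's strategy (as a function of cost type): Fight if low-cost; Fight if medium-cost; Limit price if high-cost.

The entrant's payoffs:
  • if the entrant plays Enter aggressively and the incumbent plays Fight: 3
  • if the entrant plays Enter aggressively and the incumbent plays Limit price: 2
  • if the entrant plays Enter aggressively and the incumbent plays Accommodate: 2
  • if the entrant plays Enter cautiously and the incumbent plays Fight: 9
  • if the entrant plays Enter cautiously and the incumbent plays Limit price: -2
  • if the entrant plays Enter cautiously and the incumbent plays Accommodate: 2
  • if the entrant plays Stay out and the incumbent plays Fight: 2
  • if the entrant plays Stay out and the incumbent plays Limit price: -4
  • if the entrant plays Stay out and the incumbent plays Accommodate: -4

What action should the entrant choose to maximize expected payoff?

Enter cautiously

E[Enter aggressively] = 0.2·(3) + 0.3·(3) + 0.5·(2) = 2.5
E[Enter cautiously] = 0.2·(9) + 0.3·(9) + 0.5·(-2) = 3.5
E[Stay out] = 0.2·(2) + 0.3·(2) + 0.5·(-4) = -1
Best response: Enter cautiously (3.5 is the largest).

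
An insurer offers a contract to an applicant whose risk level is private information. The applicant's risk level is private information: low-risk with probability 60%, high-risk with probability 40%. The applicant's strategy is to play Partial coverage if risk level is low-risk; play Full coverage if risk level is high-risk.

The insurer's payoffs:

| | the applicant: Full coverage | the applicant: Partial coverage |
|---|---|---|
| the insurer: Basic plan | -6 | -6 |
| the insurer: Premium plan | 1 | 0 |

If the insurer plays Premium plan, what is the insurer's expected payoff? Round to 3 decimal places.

0.400

Take the expectation over the applicant's risk level, weighting each type's action by its prior probability.
E[Premium plan] = 0.6·0 + 0.4·1 = 0 + 0.4 = 0.4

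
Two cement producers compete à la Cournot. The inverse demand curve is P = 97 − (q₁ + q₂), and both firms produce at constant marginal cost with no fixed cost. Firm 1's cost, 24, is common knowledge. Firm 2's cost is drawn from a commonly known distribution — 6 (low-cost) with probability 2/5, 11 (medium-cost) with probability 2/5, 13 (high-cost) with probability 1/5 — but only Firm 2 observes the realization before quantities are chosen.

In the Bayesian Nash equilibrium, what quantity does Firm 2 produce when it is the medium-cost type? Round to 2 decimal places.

Each type of Firm 2 best-responds to q₁; Firm 1 best-responds to the expected q₂ over Firm 2's types.
Firm 2 with cost c maximizes (97 − (q₁+q₂) − c)·q₂, giving q₂(c) = (97 − c − q₁)/2.
E[c₂] = 2/5·6 + 2/5·11 + 1/5·13 = 9.4
Firm 1's FOC against E[q₂] yields q₁ = (97 − 2·24 + E[c₂])/3 = (97 − 48 + 9.4)/3 = 19.4667.
q₂(medium-cost) = (97 − 11 − 19.4667)/2 = 33.2667.

33.27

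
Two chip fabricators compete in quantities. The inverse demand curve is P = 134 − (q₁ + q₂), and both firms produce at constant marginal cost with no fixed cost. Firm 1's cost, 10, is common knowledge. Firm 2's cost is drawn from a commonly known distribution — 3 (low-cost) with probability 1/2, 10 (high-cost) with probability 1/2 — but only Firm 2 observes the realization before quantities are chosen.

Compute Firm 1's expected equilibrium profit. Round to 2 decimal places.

Type-c best response for Firm 2: q₂(c) = (134 − c)/2 − q₁/2.
Firm 1 maximizes expected profit; its first-order condition is 134 − 2q₁ − E[q₂] − 10 = 0.
Substituting E[q₂] and solving: E[c₂] = 6.5, so q₁ = (134 − 2·10 + 6.5)/3 = 40.1667.
E[P] = 134 − (q₁ + E[q₂]) = 50.1667; Firm 1's expected profit = (E[P] − 10)·q₁ = (50.1667 − 10)·40.1667 = 1613.36.

1613.36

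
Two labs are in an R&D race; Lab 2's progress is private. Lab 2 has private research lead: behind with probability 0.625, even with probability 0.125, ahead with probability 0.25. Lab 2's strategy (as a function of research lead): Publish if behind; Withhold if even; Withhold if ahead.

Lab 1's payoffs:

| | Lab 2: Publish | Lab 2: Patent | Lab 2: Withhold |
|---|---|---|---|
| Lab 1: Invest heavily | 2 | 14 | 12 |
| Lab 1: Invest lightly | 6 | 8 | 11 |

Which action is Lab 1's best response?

Invest lightly

Compute Lab 1's expected payoff for each action, taking the expectation over Lab 2's type.
E[Invest heavily] = 0.625·(2) + 0.125·(12) + 0.25·(12) = 5.75
E[Invest lightly] = 0.625·(6) + 0.125·(11) + 0.25·(11) = 7.875
Best response: Invest lightly (7.875 is the largest).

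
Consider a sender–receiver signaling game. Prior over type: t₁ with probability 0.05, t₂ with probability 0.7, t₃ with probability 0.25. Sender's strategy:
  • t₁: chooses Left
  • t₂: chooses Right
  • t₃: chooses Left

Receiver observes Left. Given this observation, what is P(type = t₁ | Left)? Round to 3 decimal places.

P(Left) = 0.05·1 + 0.7·0 + 0.25·1 = 0.3
P(t₁ | Left) = (0.05·1) / 0.3 = 0.05 / 0.3 = 0.166667

0.167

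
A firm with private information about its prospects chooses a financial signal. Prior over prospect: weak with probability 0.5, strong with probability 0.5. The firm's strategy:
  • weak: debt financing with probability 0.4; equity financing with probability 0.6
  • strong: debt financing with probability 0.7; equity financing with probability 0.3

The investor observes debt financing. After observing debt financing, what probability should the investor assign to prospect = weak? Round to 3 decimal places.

0.364

P(debt financing) = 0.5·0.4 + 0.5·0.7 = 0.55
P(weak | debt financing) = (0.5·0.4) / 0.55 = 0.2 / 0.55 = 0.363636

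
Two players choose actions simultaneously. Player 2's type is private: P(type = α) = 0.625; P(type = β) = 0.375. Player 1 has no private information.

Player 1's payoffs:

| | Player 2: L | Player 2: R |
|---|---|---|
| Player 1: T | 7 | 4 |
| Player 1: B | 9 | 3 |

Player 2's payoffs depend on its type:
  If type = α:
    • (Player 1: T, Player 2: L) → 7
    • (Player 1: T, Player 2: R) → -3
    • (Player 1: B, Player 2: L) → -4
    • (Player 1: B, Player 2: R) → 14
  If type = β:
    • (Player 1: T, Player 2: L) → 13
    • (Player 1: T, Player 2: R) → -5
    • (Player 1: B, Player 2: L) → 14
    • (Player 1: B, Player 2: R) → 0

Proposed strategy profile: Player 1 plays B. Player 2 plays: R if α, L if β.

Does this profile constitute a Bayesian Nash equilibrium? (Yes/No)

Player 1 plays B: E[B] = 0.625·(3) + 0.375·(9) = 5.25; E[T] = 5.125. Best-responding. ✓
Player 2 (type α), facing B: L gives -4, R gives 14. Proposed R is best. ✓
Player 2 (type β), facing B: L gives 14, R gives 0. Proposed L is best. ✓

Yes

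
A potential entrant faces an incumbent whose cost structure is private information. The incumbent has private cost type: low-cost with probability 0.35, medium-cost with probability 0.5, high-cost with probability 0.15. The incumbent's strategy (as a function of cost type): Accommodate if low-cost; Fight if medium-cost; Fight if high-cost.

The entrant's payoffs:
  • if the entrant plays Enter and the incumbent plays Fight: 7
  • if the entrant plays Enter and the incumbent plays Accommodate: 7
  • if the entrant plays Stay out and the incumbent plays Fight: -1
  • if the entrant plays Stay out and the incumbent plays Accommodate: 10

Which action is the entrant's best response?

E[Enter] = 0.35·(7) + 0.5·(7) + 0.15·(7) = 7
E[Stay out] = 0.35·(10) + 0.5·(-1) + 0.15·(-1) = 2.85
Best response: Enter (7 is the largest).

Enter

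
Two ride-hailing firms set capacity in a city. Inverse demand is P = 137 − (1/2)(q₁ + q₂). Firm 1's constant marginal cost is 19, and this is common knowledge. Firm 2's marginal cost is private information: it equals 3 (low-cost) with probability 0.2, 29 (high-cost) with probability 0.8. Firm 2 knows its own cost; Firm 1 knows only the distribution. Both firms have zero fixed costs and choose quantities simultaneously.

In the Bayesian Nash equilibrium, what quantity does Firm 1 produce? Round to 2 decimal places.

81.87

Each type of Firm 2 best-responds to q₁; Firm 1 best-responds to the expected q₂ over Firm 2's types.
Firm 2 with cost c maximizes (137 − (1/2)(q₁+q₂) − c)·q₂, giving q₂(c) = (137 − c − (1/2)q₁).
E[c₂] = 0.2·3 + 0.8·29 = 23.8
Firm 1's FOC against E[q₂] yields q₁ = (137 − 2·19 + E[c₂])/(3/2) = (137 − 38 + 23.8)/(3/2) = 81.8667.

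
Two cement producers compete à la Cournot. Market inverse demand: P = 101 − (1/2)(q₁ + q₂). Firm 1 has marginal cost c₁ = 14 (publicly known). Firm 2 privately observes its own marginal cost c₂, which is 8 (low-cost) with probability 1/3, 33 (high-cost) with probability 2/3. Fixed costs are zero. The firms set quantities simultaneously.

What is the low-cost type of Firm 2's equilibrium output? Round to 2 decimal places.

Firm 2 with cost c maximizes (101 − (1/2)(q₁+q₂) − c)·q₂, giving q₂(c) = (101 − c − (1/2)q₁).
E[c₂] = 1/3·8 + 2/3·33 = 24.6667
Firm 1's FOC against E[q₂] yields q₁ = (101 − 2·14 + E[c₂])/(3/2) = (101 − 28 + 24.6667)/(3/2) = 65.1111.
q₂(low-cost) = (101 − 8 − (1/2)·65.1111) = 60.4444.

60.44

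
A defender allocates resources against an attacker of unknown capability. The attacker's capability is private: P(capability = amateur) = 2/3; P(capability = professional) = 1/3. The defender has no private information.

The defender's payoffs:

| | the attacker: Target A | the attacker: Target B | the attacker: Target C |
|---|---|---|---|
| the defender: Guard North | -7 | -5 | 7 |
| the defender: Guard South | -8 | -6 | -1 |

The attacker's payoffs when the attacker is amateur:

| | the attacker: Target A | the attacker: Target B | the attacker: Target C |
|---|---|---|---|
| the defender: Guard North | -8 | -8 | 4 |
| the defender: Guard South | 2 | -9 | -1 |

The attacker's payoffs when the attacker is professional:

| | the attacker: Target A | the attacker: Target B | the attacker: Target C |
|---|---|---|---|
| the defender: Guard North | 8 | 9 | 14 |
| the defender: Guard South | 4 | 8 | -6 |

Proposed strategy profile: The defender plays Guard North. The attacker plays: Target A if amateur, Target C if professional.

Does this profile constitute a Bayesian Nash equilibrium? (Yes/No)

A profile is a BNE iff every type of every player is best-responding given beliefs about the other side.
The defender plays Guard North: E[Guard North] = 2/3·(-7) + 1/3·(7) = -7/3; E[Guard South] = -17/3. Best-responding. ✓
The attacker (capability amateur), facing Guard North: Target A gives -8, Target B gives -8, Target C gives 4. Proposed Target A is not best — profitable deviation exists. ✗
The attacker (capability professional), facing Guard North: Target A gives 8, Target B gives 9, Target C gives 14. Proposed Target C is best. ✓

No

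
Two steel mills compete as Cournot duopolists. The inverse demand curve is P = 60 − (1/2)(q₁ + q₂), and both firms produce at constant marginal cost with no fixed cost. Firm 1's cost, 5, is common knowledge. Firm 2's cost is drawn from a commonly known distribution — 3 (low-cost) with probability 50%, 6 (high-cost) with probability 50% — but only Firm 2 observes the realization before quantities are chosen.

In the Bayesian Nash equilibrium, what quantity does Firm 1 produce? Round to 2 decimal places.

36.33

Type-c best response for Firm 2: q₂(c) = (60 − c) − q₁/2.
Firm 1 maximizes expected profit; its first-order condition is 60 − q₁ − (1/2)E[q₂] − 5 = 0.
Substituting E[q₂] and solving: E[c₂] = 4.5, so q₁ = (60 − 2·5 + 4.5)/(3/2) = 36.3333.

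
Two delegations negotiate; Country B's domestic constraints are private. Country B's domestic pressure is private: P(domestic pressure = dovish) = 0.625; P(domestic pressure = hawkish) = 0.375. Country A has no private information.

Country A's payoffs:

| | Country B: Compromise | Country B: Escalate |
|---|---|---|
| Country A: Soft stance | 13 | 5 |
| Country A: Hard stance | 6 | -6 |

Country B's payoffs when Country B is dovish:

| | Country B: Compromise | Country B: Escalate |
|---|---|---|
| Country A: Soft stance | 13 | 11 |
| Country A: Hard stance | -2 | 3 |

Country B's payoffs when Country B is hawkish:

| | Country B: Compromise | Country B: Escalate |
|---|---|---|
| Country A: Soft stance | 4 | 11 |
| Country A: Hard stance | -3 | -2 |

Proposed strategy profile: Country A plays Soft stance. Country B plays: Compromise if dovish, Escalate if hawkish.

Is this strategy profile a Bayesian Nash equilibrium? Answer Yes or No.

Country A plays Soft stance: E[Soft stance] = 0.625·(13) + 0.375·(5) = 10; E[Hard stance] = 1.5. Best-responding. ✓
Country B (domestic pressure dovish), facing Soft stance: Compromise gives 13, Escalate gives 11. Proposed Compromise is best. ✓
Country B (domestic pressure hawkish), facing Soft stance: Compromise gives 4, Escalate gives 11. Proposed Escalate is best. ✓

Yes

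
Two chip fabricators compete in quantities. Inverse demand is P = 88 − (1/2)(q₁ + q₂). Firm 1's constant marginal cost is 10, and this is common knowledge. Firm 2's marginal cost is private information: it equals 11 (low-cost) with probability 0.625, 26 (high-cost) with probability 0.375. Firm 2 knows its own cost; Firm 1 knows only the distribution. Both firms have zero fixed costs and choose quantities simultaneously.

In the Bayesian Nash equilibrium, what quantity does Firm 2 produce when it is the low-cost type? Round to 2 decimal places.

48.79

Firm 2 with cost c maximizes (88 − (1/2)(q₁+q₂) − c)·q₂, giving q₂(c) = (88 − c − (1/2)q₁).
E[c₂] = 0.625·11 + 0.375·26 = 16.625
Firm 1's FOC against E[q₂] yields q₁ = (88 − 2·10 + E[c₂])/(3/2) = (88 − 20 + 16.625)/(3/2) = 56.4167.
q₂(low-cost) = (88 − 11 − (1/2)·56.4167) = 48.7917.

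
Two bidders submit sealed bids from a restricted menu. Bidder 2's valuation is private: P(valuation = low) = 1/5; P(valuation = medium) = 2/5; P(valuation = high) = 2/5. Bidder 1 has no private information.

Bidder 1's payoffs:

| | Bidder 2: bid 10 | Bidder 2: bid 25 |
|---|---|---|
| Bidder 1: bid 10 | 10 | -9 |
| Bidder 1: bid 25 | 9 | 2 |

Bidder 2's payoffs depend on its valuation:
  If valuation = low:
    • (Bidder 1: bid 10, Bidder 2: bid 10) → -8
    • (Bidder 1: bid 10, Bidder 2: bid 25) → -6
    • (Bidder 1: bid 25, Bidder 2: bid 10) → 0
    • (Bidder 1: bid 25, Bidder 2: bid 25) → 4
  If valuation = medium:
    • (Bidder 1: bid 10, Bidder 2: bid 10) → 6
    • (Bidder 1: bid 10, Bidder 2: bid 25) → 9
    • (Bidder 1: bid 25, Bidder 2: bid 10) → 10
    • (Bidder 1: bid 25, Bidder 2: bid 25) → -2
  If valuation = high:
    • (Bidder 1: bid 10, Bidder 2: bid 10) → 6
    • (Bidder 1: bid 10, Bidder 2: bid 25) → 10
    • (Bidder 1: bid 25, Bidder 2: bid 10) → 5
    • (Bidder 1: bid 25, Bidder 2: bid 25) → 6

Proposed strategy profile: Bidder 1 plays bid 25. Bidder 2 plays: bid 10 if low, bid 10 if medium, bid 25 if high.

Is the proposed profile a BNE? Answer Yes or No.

Bidder 1 plays bid 25: E[bid 25] = 1/5·(9) + 2/5·(9) + 2/5·(2) = 31/5; E[bid 10] = 12/5. Best-responding. ✓
Bidder 2 (valuation low), facing bid 25: bid 10 gives 0, bid 25 gives 4. Proposed bid 10 is not best — profitable deviation exists. ✗
Bidder 2 (valuation medium), facing bid 25: bid 10 gives 10, bid 25 gives -2. Proposed bid 10 is best. ✓
Bidder 2 (valuation high), facing bid 25: bid 10 gives 5, bid 25 gives 6. Proposed bid 25 is best. ✓

No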